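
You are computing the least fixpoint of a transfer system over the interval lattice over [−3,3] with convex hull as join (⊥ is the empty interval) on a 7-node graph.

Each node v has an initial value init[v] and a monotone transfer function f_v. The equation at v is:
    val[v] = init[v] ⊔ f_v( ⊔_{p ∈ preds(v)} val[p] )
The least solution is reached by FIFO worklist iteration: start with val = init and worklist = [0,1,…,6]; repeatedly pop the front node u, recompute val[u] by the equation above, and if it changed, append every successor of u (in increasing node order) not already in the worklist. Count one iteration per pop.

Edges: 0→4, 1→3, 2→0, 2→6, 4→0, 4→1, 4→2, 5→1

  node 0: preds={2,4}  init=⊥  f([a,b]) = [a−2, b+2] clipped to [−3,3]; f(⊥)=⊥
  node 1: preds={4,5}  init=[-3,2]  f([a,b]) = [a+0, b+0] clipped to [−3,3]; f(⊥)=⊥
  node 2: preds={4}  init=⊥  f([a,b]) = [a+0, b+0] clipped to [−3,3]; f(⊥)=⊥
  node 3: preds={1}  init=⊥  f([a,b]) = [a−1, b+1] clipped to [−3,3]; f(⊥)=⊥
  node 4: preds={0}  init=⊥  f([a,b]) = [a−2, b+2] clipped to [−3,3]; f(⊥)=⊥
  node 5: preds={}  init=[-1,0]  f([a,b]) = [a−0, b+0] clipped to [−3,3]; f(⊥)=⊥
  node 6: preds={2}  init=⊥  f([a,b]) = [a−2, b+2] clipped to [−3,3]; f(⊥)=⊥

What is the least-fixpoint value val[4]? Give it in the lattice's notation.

Iteration log — 7 steps:
  step 1. node 0  ⊔preds=⊥  new=⊥  stable
  step 2. node 1  ⊔preds=[-1,0]  new=[-3,2]  stable
  step 3. node 2  ⊔preds=⊥  new=⊥  stable
  step 4. node 3  ⊔preds=[-3,2]  new=[-3,3]  old=⊥  +wl: 
  step 5. node 4  ⊔preds=⊥  new=⊥  stable
  step 6. node 5  ⊔preds=⊥  new=[-1,0]  stable
  step 7. node 6  ⊔preds=⊥  new=⊥  stable

Least fixpoint reached:
  node 0: ⊥
  node 1: [-3,2]
  node 2: ⊥
  node 3: [-3,3]
  node 4: ⊥
  node 5: [-1,0]
  node 6: ⊥

⊥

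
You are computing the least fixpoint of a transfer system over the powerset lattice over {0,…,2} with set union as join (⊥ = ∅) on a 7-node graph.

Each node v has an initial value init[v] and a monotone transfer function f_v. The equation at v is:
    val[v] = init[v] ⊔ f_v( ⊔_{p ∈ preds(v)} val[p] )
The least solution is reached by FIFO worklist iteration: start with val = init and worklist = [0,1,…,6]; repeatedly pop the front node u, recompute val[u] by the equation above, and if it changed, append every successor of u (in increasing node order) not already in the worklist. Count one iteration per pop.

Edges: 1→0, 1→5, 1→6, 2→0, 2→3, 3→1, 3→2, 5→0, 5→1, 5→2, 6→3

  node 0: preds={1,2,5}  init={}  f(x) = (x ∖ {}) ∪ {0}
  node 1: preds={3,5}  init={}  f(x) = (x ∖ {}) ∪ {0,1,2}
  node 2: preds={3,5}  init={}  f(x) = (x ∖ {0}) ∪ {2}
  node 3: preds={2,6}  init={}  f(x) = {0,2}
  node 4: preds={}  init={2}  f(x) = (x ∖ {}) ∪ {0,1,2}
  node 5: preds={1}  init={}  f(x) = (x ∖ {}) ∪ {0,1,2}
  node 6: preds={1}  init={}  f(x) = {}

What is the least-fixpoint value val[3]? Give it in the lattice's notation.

{0,2}

Trace (12 dequeues):
  [1] u=0 | in {} | out {0} | prev {} | push {}
  [2] u=1 | in {} | out {0,1,2} | prev {} | push {0}
  [3] u=2 | in {} | out {2} | prev {} | push {}
  [4] u=3 | in {2} | out {0,2} | prev {} | push {1,2}
  [5] u=4 | in {} | out {0,1,2} | prev {2} | push {}
  [6] u=5 | in {0,1,2} | out {0,1,2} | prev {} | push {}
  [7] u=6 | in {0,1,2} | out {} | ==
  [8] u=0 | in {0,1,2} | out {0,1,2} | prev {0} | push {}
  [9] u=1 | in {0,1,2} | out {0,1,2} | ==
  [10] u=2 | in {0,1,2} | out {1,2} | prev {2} | push {0,3}
  [11] u=0 | in {0,1,2} | out {0,1,2} | ==
  [12] u=3 | in {1,2} | out {0,2} | ==

Converged values:
  [0] {0,1,2}
  [1] {0,1,2}
  [2] {1,2}
  [3] {0,2}
  [4] {0,1,2}
  [5] {0,1,2}
  [6] {}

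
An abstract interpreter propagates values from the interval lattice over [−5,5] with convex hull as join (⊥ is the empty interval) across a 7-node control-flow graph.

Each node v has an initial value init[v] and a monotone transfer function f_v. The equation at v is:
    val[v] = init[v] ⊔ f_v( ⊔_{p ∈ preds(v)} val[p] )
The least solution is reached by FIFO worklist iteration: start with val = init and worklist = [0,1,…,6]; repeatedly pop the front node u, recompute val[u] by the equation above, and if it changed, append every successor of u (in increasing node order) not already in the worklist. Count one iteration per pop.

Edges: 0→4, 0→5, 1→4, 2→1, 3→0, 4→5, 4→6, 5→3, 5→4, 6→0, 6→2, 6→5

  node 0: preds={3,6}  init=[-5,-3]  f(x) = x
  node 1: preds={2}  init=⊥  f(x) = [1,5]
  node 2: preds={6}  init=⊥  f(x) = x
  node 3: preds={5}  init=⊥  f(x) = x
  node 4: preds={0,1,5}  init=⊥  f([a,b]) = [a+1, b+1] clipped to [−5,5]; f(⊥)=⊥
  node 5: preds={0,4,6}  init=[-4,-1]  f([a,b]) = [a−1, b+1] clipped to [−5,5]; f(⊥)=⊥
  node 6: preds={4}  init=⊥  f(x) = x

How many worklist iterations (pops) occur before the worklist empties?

14

Worklist (14 pops):
  #1 pop 0: in=⊥ → [-5,-3] (no change)
  #2 pop 1: in=⊥ → [1,5] (was ⊥); enqueue []
  #3 pop 2: in=⊥ → ⊥ (no change)
  #4 pop 3: in=[-4,-1] → [-4,-1] (was ⊥); enqueue [0]
  #5 pop 4: in=[-5,5] → [-4,5] (was ⊥); enqueue []
  #6 pop 5: in=[-5,5] → [-5,5] (was [-4,-1]); enqueue [3,4]
  #7 pop 6: in=[-4,5] → [-4,5] (was ⊥); enqueue [2,5]
  #8 pop 0: in=[-4,5] → [-5,5] (was [-5,-3]); enqueue []
  #9 pop 3: in=[-5,5] → [-5,5] (was [-4,-1]); enqueue [0]
  #10 pop 4: in=[-5,5] → [-4,5] (no change)
  #11 pop 2: in=[-4,5] → [-4,5] (was ⊥); enqueue [1]
  #12 pop 5: in=[-5,5] → [-5,5] (no change)
  #13 pop 0: in=[-5,5] → [-5,5] (no change)
  #14 pop 1: in=[-4,5] → [1,5] (no change)

Fixpoint:
  val[0] = [-5,5]
  val[1] = [1,5]
  val[2] = [-4,5]
  val[3] = [-5,5]
  val[4] = [-4,5]
  val[5] = [-5,5]
  val[6] = [-4,5]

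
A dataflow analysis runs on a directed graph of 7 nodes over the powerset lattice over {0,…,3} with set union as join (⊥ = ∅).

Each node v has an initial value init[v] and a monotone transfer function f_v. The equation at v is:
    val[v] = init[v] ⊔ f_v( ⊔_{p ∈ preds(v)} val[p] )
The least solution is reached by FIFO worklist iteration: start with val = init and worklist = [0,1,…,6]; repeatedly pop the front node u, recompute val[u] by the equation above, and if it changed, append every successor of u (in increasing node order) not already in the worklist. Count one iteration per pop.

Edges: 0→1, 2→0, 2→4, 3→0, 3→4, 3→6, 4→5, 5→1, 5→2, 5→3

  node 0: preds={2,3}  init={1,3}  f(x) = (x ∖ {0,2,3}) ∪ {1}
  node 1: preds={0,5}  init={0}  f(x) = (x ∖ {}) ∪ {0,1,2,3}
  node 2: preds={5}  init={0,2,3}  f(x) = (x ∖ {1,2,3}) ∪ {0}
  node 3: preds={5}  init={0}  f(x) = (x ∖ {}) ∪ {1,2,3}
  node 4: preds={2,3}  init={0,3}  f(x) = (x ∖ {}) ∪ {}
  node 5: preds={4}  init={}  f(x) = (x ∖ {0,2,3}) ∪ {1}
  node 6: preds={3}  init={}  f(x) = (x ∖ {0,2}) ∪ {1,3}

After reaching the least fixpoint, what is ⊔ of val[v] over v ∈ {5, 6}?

Iteration log — 11 steps:
  step 1. node 0  ⊔preds={0,2,3}  new={1,3}  stable
  step 2. node 1  ⊔preds={1,3}  new={0,1,2,3}  old={0}  +wl: 
  step 3. node 2  ⊔preds={}  new={0,2,3}  stable
  step 4. node 3  ⊔preds={}  new={0,1,2,3}  old={0}  +wl: 0
  step 5. node 4  ⊔preds={0,1,2,3}  new={0,1,2,3}  old={0,3}  +wl: 
  step 6. node 5  ⊔preds={0,1,2,3}  new={1}  old={}  +wl: 1,2,3
  step 7. node 6  ⊔preds={0,1,2,3}  new={1,3}  old={}  +wl: 
  step 8. node 0  ⊔preds={0,1,2,3}  new={1,3}  stable
  step 9. node 1  ⊔preds={1,3}  new={0,1,2,3}  stable
  step 10. node 2  ⊔preds={1}  new={0,2,3}  stable
  step 11. node 3  ⊔preds={1}  new={0,1,2,3}  stable

Least fixpoint reached:
  node 0: {1,3}
  node 1: {0,1,2,3}
  node 2: {0,2,3}
  node 3: {0,1,2,3}
  node 4: {0,1,2,3}
  node 5: {1}
  node 6: {1,3}

{1,3}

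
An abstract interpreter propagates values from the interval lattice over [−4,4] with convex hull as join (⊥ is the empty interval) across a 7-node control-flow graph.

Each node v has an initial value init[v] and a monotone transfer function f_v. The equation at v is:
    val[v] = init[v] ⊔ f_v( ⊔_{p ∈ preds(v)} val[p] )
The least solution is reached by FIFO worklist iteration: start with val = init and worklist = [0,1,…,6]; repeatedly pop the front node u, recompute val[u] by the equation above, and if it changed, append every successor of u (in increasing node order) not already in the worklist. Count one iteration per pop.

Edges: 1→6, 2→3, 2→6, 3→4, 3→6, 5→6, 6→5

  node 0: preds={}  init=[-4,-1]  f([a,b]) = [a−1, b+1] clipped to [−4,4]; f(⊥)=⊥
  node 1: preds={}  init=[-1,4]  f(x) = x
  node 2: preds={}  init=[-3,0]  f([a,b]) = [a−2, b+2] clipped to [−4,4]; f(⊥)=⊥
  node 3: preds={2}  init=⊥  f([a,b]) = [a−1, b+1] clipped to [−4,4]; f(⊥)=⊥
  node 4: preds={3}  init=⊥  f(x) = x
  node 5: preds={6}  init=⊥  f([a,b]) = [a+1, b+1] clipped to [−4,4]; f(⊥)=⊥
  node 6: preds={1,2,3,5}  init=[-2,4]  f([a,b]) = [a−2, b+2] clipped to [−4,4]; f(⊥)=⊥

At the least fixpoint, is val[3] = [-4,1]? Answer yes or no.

yes

Worklist (9 pops):
  #1 pop 0: in=⊥ → [-4,-1] (no change)
  #2 pop 1: in=⊥ → [-1,4] (no change)
  #3 pop 2: in=⊥ → [-3,0] (no change)
  #4 pop 3: in=[-3,0] → [-4,1] (was ⊥); enqueue []
  #5 pop 4: in=[-4,1] → [-4,1] (was ⊥); enqueue []
  #6 pop 5: in=[-2,4] → [-1,4] (was ⊥); enqueue []
  #7 pop 6: in=[-4,4] → [-4,4] (was [-2,4]); enqueue [5]
  #8 pop 5: in=[-4,4] → [-3,4] (was [-1,4]); enqueue [6]
  #9 pop 6: in=[-4,4] → [-4,4] (no change)

Fixpoint:
  val[0] = [-4,-1]
  val[1] = [-1,4]
  val[2] = [-3,0]
  val[3] = [-4,1]
  val[4] = [-4,1]
  val[5] = [-3,4]
  val[6] = [-4,4]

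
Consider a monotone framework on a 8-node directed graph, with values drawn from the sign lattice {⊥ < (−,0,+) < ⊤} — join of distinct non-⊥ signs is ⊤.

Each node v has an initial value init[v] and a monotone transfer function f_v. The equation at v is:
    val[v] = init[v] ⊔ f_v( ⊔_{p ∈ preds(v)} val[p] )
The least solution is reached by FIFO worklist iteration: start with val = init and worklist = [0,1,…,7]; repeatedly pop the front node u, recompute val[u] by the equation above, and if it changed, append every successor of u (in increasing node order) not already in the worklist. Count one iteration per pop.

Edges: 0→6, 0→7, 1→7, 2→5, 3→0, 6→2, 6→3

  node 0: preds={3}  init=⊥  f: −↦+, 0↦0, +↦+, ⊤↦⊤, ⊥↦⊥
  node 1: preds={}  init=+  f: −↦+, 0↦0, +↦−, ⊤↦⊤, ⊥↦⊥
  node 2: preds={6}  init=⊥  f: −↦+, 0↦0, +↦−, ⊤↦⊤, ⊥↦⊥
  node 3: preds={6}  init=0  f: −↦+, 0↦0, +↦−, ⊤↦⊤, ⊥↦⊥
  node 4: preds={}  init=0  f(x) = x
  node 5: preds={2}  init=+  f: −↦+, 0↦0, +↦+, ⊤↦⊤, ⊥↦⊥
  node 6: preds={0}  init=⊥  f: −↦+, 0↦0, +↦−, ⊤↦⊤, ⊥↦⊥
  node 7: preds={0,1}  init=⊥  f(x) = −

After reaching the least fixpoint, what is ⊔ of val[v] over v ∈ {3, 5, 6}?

Worklist (11 pops):
  #1 pop 0: in=0 → 0 (was ⊥); enqueue []
  #2 pop 1: in=⊥ → + (no change)
  #3 pop 2: in=⊥ → ⊥ (no change)
  #4 pop 3: in=⊥ → 0 (no change)
  #5 pop 4: in=⊥ → 0 (no change)
  #6 pop 5: in=⊥ → + (no change)
  #7 pop 6: in=0 → 0 (was ⊥); enqueue [2,3]
  #8 pop 7: in=⊤ → − (was ⊥); enqueue []
  #9 pop 2: in=0 → 0 (was ⊥); enqueue [5]
  #10 pop 3: in=0 → 0 (no change)
  #11 pop 5: in=0 → ⊤ (was +); enqueue []

Fixpoint:
  val[0] = 0
  val[1] = +
  val[2] = 0
  val[3] = 0
  val[4] = 0
  val[5] = ⊤
  val[6] = 0
  val[7] = −

⊤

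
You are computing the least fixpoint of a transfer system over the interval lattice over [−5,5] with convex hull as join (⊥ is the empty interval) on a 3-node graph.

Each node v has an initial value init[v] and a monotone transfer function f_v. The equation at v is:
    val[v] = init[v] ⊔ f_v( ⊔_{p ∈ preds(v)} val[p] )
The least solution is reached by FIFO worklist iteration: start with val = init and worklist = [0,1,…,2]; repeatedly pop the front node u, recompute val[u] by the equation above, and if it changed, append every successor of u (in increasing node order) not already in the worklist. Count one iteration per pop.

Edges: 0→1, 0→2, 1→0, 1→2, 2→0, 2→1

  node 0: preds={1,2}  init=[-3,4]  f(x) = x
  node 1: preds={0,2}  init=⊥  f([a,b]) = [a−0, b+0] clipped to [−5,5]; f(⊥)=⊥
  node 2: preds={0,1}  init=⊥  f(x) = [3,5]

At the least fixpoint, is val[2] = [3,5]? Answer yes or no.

Iteration log — 7 steps:
  step 1. node 0  ⊔preds=⊥  new=[-3,4]  stable
  step 2. node 1  ⊔preds=[-3,4]  new=[-3,4]  old=⊥  +wl: 0
  step 3. node 2  ⊔preds=[-3,4]  new=[3,5]  old=⊥  +wl: 1
  step 4. node 0  ⊔preds=[-3,5]  new=[-3,5]  old=[-3,4]  +wl: 2
  step 5. node 1  ⊔preds=[-3,5]  new=[-3,5]  old=[-3,4]  +wl: 0
  step 6. node 2  ⊔preds=[-3,5]  new=[3,5]  stable
  step 7. node 0  ⊔preds=[-3,5]  new=[-3,5]  stable

Least fixpoint reached:
  node 0: [-3,5]
  node 1: [-3,5]
  node 2: [3,5]

yes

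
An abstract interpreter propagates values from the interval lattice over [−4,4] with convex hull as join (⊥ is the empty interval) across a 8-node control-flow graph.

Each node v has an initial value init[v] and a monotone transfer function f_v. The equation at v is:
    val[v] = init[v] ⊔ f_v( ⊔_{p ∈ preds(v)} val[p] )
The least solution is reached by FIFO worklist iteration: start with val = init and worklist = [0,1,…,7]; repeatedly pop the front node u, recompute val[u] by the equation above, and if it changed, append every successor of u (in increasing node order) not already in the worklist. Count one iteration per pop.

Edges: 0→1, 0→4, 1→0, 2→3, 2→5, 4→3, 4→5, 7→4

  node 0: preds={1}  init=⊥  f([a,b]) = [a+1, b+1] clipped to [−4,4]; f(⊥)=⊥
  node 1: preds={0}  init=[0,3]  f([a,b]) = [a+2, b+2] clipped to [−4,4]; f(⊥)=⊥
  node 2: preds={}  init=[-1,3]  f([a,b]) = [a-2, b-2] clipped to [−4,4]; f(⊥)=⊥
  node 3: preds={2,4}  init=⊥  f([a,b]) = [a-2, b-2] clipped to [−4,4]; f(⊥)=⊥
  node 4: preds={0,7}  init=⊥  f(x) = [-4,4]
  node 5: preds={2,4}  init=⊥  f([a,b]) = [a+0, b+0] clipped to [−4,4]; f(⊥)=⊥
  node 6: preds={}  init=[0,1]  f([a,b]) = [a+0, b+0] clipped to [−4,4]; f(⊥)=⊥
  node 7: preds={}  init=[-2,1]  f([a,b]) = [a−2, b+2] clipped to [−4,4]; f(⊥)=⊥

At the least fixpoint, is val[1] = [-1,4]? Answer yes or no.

Iteration log — 10 steps:
  step 1. node 0  ⊔preds=[0,3]  new=[1,4]  old=⊥  +wl: 
  step 2. node 1  ⊔preds=[1,4]  new=[0,4]  old=[0,3]  +wl: 0
  step 3. node 2  ⊔preds=⊥  new=[-1,3]  stable
  step 4. node 3  ⊔preds=[-1,3]  new=[-3,1]  old=⊥  +wl: 
  step 5. node 4  ⊔preds=[-2,4]  new=[-4,4]  old=⊥  +wl: 3
  step 6. node 5  ⊔preds=[-4,4]  new=[-4,4]  old=⊥  +wl: 
  step 7. node 6  ⊔preds=⊥  new=[0,1]  stable
  step 8. node 7  ⊔preds=⊥  new=[-2,1]  stable
  step 9. node 0  ⊔preds=[0,4]  new=[1,4]  stable
  step 10. node 3  ⊔preds=[-4,4]  new=[-4,2]  old=[-3,1]  +wl: 

Least fixpoint reached:
  node 0: [1,4]
  node 1: [0,4]
  node 2: [-1,3]
  node 3: [-4,2]
  node 4: [-4,4]
  node 5: [-4,4]
  node 6: [0,1]
  node 7: [-2,1]

no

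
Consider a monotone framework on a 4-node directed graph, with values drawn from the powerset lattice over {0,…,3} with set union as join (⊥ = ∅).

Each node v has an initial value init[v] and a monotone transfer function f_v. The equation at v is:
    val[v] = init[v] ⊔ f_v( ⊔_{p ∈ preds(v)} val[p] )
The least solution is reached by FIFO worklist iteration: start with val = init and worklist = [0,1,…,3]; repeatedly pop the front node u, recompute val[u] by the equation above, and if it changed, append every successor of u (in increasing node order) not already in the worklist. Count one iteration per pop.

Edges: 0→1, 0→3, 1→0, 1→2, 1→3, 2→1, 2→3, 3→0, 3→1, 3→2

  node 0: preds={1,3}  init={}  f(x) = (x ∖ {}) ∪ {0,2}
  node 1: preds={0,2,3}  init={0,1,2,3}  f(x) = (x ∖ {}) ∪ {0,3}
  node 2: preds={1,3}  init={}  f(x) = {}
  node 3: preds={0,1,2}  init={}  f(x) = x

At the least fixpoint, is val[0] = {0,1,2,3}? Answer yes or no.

Worklist (7 pops):
  #1 pop 0: in={0,1,2,3} → {0,1,2,3} (was {}); enqueue []
  #2 pop 1: in={0,1,2,3} → {0,1,2,3} (no change)
  #3 pop 2: in={0,1,2,3} → {} (no change)
  #4 pop 3: in={0,1,2,3} → {0,1,2,3} (was {}); enqueue [0,1,2]
  #5 pop 0: in={0,1,2,3} → {0,1,2,3} (no change)
  #6 pop 1: in={0,1,2,3} → {0,1,2,3} (no change)
  #7 pop 2: in={0,1,2,3} → {} (no change)

Fixpoint:
  val[0] = {0,1,2,3}
  val[1] = {0,1,2,3}
  val[2] = {}
  val[3] = {0,1,2,3}

yes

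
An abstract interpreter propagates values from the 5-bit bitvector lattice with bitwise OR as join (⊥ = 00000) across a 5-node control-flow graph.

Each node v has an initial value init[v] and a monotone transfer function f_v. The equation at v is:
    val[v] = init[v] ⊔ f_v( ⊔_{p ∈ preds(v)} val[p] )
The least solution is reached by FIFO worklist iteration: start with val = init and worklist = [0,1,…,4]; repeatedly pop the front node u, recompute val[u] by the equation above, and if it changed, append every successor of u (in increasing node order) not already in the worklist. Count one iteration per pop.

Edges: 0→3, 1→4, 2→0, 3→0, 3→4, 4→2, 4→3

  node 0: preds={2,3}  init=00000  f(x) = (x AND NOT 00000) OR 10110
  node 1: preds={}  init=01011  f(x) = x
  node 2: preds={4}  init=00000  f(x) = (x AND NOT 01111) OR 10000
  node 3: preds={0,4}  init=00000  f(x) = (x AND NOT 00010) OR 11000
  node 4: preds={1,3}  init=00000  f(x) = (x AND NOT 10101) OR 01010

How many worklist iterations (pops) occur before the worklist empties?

8

Trace (8 dequeues):
  [1] u=0 | in 00000 | out 10110 | prev 00000 | push {}
  [2] u=1 | in 00000 | out 01011 | ==
  [3] u=2 | in 00000 | out 10000 | prev 00000 | push {0}
  [4] u=3 | in 10110 | out 11100 | prev 00000 | push {}
  [5] u=4 | in 11111 | out 01010 | prev 00000 | push {2,3}
  [6] u=0 | in 11100 | out 11110 | prev 10110 | push {}
  [7] u=2 | in 01010 | out 10000 | ==
  [8] u=3 | in 11110 | out 11100 | ==

Converged values:
  [0] 11110
  [1] 01011
  [2] 10000
  [3] 11100
  [4] 01010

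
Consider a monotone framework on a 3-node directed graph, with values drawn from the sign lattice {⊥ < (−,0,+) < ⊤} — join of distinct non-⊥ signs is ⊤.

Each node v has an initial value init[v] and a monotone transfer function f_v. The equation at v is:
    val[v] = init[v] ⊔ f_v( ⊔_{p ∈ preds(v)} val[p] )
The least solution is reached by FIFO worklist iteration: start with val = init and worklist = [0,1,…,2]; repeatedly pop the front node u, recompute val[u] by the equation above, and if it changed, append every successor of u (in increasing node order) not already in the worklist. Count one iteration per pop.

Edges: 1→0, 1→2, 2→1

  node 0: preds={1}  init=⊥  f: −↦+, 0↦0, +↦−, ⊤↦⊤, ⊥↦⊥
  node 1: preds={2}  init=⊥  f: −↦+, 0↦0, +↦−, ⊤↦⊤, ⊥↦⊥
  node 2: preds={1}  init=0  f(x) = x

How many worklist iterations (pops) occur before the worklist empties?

4

Trace (4 dequeues):
  [1] u=0 | in ⊥ | out ⊥ | ==
  [2] u=1 | in 0 | out 0 | prev ⊥ | push {0}
  [3] u=2 | in 0 | out 0 | ==
  [4] u=0 | in 0 | out 0 | prev ⊥ | push {}

Converged values:
  [0] 0
  [1] 0
  [2] 0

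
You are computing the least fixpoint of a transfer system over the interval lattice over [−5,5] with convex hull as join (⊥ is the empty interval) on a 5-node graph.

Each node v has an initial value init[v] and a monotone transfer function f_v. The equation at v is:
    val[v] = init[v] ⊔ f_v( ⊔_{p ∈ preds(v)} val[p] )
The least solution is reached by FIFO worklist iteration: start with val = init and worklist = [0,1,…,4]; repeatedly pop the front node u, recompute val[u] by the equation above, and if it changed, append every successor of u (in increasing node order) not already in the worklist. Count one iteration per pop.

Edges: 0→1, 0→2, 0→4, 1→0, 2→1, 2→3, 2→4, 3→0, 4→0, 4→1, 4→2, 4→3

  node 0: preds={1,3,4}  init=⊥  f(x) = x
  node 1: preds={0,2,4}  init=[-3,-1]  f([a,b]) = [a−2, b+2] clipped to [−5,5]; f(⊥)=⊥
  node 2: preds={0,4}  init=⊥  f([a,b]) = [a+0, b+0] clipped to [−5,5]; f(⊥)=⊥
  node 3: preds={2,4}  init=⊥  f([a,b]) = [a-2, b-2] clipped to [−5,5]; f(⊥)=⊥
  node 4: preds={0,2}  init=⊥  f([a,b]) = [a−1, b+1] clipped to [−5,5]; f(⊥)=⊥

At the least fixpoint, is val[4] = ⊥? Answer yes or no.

Iteration log — 24 steps:
  step 1. node 0  ⊔preds=[-3,-1]  new=[-3,-1]  old=⊥  +wl: 
  step 2. node 1  ⊔preds=[-3,-1]  new=[-5,1]  old=[-3,-1]  +wl: 0
  step 3. node 2  ⊔preds=[-3,-1]  new=[-3,-1]  old=⊥  +wl: 1
  step 4. node 3  ⊔preds=[-3,-1]  new=[-5,-3]  old=⊥  +wl: 
  step 5. node 4  ⊔preds=[-3,-1]  new=[-4,0]  old=⊥  +wl: 2,3
  step 6. node 0  ⊔preds=[-5,1]  new=[-5,1]  old=[-3,-1]  +wl: 4
  step 7. node 1  ⊔preds=[-5,1]  new=[-5,3]  old=[-5,1]  +wl: 0
  step 8. node 2  ⊔preds=[-5,1]  new=[-5,1]  old=[-3,-1]  +wl: 1
  step 9. node 3  ⊔preds=[-5,1]  new=[-5,-1]  old=[-5,-3]  +wl: 
  step 10. node 4  ⊔preds=[-5,1]  new=[-5,2]  old=[-4,0]  +wl: 2,3
  step 11. node 0  ⊔preds=[-5,3]  new=[-5,3]  old=[-5,1]  +wl: 4
  step 12. node 1  ⊔preds=[-5,3]  new=[-5,5]  old=[-5,3]  +wl: 0
  step 13. node 2  ⊔preds=[-5,3]  new=[-5,3]  old=[-5,1]  +wl: 1
  step 14. node 3  ⊔preds=[-5,3]  new=[-5,1]  old=[-5,-1]  +wl: 
  step 15. node 4  ⊔preds=[-5,3]  new=[-5,4]  old=[-5,2]  +wl: 2,3
  step 16. node 0  ⊔preds=[-5,5]  new=[-5,5]  old=[-5,3]  +wl: 4
  step 17. node 1  ⊔preds=[-5,5]  new=[-5,5]  stable
  step 18. node 2  ⊔preds=[-5,5]  new=[-5,5]  old=[-5,3]  +wl: 1
  step 19. node 3  ⊔preds=[-5,5]  new=[-5,3]  old=[-5,1]  +wl: 0
  step 20. node 4  ⊔preds=[-5,5]  new=[-5,5]  old=[-5,4]  +wl: 2,3
  step 21. node 1  ⊔preds=[-5,5]  new=[-5,5]  stable
  step 22. node 0  ⊔preds=[-5,5]  new=[-5,5]  stable
  step 23. node 2  ⊔preds=[-5,5]  new=[-5,5]  stable
  step 24. node 3  ⊔preds=[-5,5]  new=[-5,3]  stable

Least fixpoint reached:
  node 0: [-5,5]
  node 1: [-5,5]
  node 2: [-5,5]
  node 3: [-5,3]
  node 4: [-5,5]

no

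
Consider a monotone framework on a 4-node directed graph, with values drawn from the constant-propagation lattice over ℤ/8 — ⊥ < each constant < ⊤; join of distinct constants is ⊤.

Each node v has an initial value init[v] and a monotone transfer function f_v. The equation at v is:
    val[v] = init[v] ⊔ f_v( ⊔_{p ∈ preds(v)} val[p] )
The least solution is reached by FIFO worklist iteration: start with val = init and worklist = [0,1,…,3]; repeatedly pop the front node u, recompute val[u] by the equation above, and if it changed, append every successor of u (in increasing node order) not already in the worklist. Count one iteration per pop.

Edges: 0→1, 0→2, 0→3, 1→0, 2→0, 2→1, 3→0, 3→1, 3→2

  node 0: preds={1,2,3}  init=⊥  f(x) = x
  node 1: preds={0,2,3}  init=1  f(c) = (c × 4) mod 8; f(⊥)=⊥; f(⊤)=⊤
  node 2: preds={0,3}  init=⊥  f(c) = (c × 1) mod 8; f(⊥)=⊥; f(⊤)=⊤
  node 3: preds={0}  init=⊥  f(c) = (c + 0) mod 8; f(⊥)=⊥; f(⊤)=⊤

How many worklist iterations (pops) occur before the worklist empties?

Iteration log — 11 steps:
  step 1. node 0  ⊔preds=1  new=1  old=⊥  +wl: 
  step 2. node 1  ⊔preds=1  new=⊤  old=1  +wl: 0
  step 3. node 2  ⊔preds=1  new=1  old=⊥  +wl: 1
  step 4. node 3  ⊔preds=1  new=1  old=⊥  +wl: 2
  step 5. node 0  ⊔preds=⊤  new=⊤  old=1  +wl: 3
  step 6. node 1  ⊔preds=⊤  new=⊤  stable
  step 7. node 2  ⊔preds=⊤  new=⊤  old=1  +wl: 0,1
  step 8. node 3  ⊔preds=⊤  new=⊤  old=1  +wl: 2
  step 9. node 0  ⊔preds=⊤  new=⊤  stable
  step 10. node 1  ⊔preds=⊤  new=⊤  stable
  step 11. node 2  ⊔preds=⊤  new=⊤  stable

Least fixpoint reached:
  node 0: ⊤
  node 1: ⊤
  node 2: ⊤
  node 3: ⊤

11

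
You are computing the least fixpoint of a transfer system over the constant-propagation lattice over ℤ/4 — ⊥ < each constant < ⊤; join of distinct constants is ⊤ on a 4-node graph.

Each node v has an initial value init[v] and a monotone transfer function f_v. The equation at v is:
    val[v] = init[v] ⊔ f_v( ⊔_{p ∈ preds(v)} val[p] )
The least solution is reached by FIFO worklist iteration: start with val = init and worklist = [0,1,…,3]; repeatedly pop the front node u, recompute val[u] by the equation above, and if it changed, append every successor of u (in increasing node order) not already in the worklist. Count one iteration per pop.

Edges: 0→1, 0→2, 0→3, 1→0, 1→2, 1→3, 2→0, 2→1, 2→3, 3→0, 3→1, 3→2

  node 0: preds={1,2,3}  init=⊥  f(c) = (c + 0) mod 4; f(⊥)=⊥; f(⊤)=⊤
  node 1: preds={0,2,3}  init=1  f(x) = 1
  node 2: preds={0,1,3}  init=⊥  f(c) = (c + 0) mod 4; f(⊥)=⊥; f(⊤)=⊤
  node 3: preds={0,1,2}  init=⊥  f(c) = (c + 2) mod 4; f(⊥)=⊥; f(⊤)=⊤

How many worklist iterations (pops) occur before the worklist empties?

11

Worklist (11 pops):
  #1 pop 0: in=1 → 1 (was ⊥); enqueue []
  #2 pop 1: in=1 → 1 (no change)
  #3 pop 2: in=1 → 1 (was ⊥); enqueue [0,1]
  #4 pop 3: in=1 → 3 (was ⊥); enqueue [2]
  #5 pop 0: in=⊤ → ⊤ (was 1); enqueue [3]
  #6 pop 1: in=⊤ → 1 (no change)
  #7 pop 2: in=⊤ → ⊤ (was 1); enqueue [0,1]
  #8 pop 3: in=⊤ → ⊤ (was 3); enqueue [2]
  #9 pop 0: in=⊤ → ⊤ (no change)
  #10 pop 1: in=⊤ → 1 (no change)
  #11 pop 2: in=⊤ → ⊤ (no change)

Fixpoint:
  val[0] = ⊤
  val[1] = 1
  val[2] = ⊤
  val[3] = ⊤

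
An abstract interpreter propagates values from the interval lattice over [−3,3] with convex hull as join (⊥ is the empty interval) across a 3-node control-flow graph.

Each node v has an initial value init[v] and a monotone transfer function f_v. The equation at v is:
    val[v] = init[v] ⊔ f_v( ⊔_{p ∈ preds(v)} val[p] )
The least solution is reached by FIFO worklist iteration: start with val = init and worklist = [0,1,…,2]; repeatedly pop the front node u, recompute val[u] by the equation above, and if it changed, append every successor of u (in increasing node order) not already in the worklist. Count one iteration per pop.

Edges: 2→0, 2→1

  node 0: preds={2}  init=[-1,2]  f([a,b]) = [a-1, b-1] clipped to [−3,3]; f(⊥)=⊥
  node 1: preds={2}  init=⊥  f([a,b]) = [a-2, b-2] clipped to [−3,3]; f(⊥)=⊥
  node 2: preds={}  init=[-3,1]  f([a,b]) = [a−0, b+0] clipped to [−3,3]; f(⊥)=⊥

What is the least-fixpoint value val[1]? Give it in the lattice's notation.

Iteration log — 3 steps:
  step 1. node 0  ⊔preds=[-3,1]  new=[-3,2]  old=[-1,2]  +wl: 
  step 2. node 1  ⊔preds=[-3,1]  new=[-3,-1]  old=⊥  +wl: 
  step 3. node 2  ⊔preds=⊥  new=[-3,1]  stable

Least fixpoint reached:
  node 0: [-3,2]
  node 1: [-3,-1]
  node 2: [-3,1]

[-3,-1]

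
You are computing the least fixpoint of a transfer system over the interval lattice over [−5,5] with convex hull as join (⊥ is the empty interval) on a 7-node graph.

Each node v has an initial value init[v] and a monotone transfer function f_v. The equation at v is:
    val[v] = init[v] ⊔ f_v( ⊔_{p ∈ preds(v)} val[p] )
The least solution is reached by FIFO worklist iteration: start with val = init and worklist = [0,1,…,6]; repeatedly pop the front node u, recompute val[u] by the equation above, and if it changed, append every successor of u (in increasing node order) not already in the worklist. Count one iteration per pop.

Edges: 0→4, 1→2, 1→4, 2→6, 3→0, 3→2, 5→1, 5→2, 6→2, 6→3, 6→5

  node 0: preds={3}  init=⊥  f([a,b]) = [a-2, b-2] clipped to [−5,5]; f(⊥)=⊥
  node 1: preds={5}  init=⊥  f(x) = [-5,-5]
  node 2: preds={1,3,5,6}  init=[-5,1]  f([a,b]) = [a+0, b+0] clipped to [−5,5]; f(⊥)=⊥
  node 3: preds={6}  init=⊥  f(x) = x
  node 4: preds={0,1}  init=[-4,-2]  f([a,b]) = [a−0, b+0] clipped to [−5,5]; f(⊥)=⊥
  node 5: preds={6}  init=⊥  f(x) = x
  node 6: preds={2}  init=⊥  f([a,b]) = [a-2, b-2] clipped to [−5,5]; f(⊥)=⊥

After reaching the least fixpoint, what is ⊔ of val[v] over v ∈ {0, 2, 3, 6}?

Trace (14 dequeues):
  [1] u=0 | in ⊥ | out ⊥ | ==
  [2] u=1 | in ⊥ | out [-5,-5] | prev ⊥ | push {}
  [3] u=2 | in [-5,-5] | out [-5,1] | ==
  [4] u=3 | in ⊥ | out ⊥ | ==
  [5] u=4 | in [-5,-5] | out [-5,-2] | prev [-4,-2] | push {}
  [6] u=5 | in ⊥ | out ⊥ | ==
  [7] u=6 | in [-5,1] | out [-5,-1] | prev ⊥ | push {2,3,5}
  [8] u=2 | in [-5,-1] | out [-5,1] | ==
  [9] u=3 | in [-5,-1] | out [-5,-1] | prev ⊥ | push {0,2}
  [10] u=5 | in [-5,-1] | out [-5,-1] | prev ⊥ | push {1}
  [11] u=0 | in [-5,-1] | out [-5,-3] | prev ⊥ | push {4}
  [12] u=2 | in [-5,-1] | out [-5,1] | ==
  [13] u=1 | in [-5,-1] | out [-5,-5] | ==
  [14] u=4 | in [-5,-3] | out [-5,-2] | ==

Converged values:
  [0] [-5,-3]
  [1] [-5,-5]
  [2] [-5,1]
  [3] [-5,-1]
  [4] [-5,-2]
  [5] [-5,-1]
  [6] [-5,-1]

[-5,1]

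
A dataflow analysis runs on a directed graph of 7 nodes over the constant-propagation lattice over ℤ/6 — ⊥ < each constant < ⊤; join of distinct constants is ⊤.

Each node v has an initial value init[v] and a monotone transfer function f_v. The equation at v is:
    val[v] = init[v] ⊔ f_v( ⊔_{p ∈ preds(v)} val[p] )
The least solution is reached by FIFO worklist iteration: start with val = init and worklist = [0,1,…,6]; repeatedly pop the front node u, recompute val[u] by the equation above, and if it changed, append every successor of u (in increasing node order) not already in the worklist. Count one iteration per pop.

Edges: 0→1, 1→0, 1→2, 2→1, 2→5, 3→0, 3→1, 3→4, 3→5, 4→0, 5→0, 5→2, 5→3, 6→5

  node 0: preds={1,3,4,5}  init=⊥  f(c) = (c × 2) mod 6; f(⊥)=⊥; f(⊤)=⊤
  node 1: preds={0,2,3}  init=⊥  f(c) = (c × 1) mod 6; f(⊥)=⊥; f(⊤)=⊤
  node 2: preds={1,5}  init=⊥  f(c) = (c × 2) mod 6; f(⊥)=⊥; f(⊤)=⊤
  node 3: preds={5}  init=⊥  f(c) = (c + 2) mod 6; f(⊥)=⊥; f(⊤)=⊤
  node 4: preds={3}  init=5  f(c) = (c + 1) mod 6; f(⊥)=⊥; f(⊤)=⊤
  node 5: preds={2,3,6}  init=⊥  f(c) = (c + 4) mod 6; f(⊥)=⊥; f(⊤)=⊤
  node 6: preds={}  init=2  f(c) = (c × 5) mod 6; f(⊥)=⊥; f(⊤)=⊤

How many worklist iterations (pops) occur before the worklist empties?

Iteration log — 22 steps:
  step 1. node 0  ⊔preds=5  new=4  old=⊥  +wl: 
  step 2. node 1  ⊔preds=4  new=4  old=⊥  +wl: 0
  step 3. node 2  ⊔preds=4  new=2  old=⊥  +wl: 1
  step 4. node 3  ⊔preds=⊥  new=⊥  stable
  step 5. node 4  ⊔preds=⊥  new=5  stable
  step 6. node 5  ⊔preds=2  new=0  old=⊥  +wl: 2,3
  step 7. node 6  ⊔preds=⊥  new=2  stable
  step 8. node 0  ⊔preds=⊤  new=⊤  old=4  +wl: 
  step 9. node 1  ⊔preds=⊤  new=⊤  old=4  +wl: 0
  step 10. node 2  ⊔preds=⊤  new=⊤  old=2  +wl: 1,5
  step 11. node 3  ⊔preds=0  new=2  old=⊥  +wl: 4
  step 12. node 0  ⊔preds=⊤  new=⊤  stable
  step 13. node 1  ⊔preds=⊤  new=⊤  stable
  step 14. node 5  ⊔preds=⊤  new=⊤  old=0  +wl: 0,2,3
  step 15. node 4  ⊔preds=2  new=⊤  old=5  +wl: 
  step 16. node 0  ⊔preds=⊤  new=⊤  stable
  step 17. node 2  ⊔preds=⊤  new=⊤  stable
  step 18. node 3  ⊔preds=⊤  new=⊤  old=2  +wl: 0,1,4,5
  step 19. node 0  ⊔preds=⊤  new=⊤  stable
  step 20. node 1  ⊔preds=⊤  new=⊤  stable
  step 21. node 4  ⊔preds=⊤  new=⊤  stable
  step 22. node 5  ⊔preds=⊤  new=⊤  stable

Least fixpoint reached:
  node 0: ⊤
  node 1: ⊤
  node 2: ⊤
  node 3: ⊤
  node 4: ⊤
  node 5: ⊤
  node 6: 2

22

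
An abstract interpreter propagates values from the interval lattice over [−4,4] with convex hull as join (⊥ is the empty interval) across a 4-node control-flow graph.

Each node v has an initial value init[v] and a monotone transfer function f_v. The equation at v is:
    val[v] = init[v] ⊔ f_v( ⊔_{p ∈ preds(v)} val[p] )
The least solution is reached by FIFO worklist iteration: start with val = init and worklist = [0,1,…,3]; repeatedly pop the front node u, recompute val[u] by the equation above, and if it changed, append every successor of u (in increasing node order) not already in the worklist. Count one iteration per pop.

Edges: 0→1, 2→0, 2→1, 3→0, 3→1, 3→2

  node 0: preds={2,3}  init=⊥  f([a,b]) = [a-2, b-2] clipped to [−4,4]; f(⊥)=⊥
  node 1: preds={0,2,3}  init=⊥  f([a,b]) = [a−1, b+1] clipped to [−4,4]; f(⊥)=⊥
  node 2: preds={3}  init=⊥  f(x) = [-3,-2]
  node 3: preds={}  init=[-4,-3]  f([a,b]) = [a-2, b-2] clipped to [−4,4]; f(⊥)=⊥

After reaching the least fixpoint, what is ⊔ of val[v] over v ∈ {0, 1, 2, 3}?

Iteration log — 6 steps:
  step 1. node 0  ⊔preds=[-4,-3]  new=[-4,-4]  old=⊥  +wl: 
  step 2. node 1  ⊔preds=[-4,-3]  new=[-4,-2]  old=⊥  +wl: 
  step 3. node 2  ⊔preds=[-4,-3]  new=[-3,-2]  old=⊥  +wl: 0,1
  step 4. node 3  ⊔preds=⊥  new=[-4,-3]  stable
  step 5. node 0  ⊔preds=[-4,-2]  new=[-4,-4]  stable
  step 6. node 1  ⊔preds=[-4,-2]  new=[-4,-1]  old=[-4,-2]  +wl: 

Least fixpoint reached:
  node 0: [-4,-4]
  node 1: [-4,-1]
  node 2: [-3,-2]
  node 3: [-4,-3]

[-4,-1]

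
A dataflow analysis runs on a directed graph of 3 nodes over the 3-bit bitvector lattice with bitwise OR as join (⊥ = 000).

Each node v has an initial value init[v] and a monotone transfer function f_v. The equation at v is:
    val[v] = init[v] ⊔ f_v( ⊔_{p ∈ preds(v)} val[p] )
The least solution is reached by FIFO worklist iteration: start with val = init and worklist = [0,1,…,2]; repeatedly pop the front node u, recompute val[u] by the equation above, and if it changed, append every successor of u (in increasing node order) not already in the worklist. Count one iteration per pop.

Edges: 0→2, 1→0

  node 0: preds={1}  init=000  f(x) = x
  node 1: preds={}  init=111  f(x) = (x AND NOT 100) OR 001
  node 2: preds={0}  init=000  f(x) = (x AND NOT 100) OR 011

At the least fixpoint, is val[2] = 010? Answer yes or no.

Iteration log — 3 steps:
  step 1. node 0  ⊔preds=111  new=111  old=000  +wl: 
  step 2. node 1  ⊔preds=000  new=111  stable
  step 3. node 2  ⊔preds=111  new=011  old=000  +wl: 

Least fixpoint reached:
  node 0: 111
  node 1: 111
  node 2: 011

no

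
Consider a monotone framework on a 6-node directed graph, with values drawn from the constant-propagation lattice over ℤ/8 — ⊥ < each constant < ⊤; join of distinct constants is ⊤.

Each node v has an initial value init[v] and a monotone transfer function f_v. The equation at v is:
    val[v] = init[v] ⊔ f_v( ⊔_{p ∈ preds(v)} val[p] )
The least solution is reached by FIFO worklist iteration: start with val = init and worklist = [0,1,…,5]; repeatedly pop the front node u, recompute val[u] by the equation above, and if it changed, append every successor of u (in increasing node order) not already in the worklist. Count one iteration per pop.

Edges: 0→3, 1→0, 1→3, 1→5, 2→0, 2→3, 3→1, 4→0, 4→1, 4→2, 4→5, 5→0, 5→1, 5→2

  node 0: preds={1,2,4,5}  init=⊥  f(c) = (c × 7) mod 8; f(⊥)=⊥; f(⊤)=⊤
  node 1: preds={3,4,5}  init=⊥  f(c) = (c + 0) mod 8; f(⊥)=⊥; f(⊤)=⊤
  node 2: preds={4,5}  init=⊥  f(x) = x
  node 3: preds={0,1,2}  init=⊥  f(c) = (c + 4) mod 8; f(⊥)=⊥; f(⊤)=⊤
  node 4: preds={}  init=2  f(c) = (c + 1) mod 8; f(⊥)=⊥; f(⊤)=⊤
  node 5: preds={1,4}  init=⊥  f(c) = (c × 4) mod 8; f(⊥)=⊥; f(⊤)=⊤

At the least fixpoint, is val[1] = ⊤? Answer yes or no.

yes

Worklist (15 pops):
  #1 pop 0: in=2 → 6 (was ⊥); enqueue []
  #2 pop 1: in=2 → 2 (was ⊥); enqueue [0]
  #3 pop 2: in=2 → 2 (was ⊥); enqueue []
  #4 pop 3: in=⊤ → ⊤ (was ⊥); enqueue [1]
  #5 pop 4: in=⊥ → 2 (no change)
  #6 pop 5: in=2 → 0 (was ⊥); enqueue [2]
  #7 pop 0: in=⊤ → ⊤ (was 6); enqueue [3]
  #8 pop 1: in=⊤ → ⊤ (was 2); enqueue [0,5]
  #9 pop 2: in=⊤ → ⊤ (was 2); enqueue []
  #10 pop 3: in=⊤ → ⊤ (no change)
  #11 pop 0: in=⊤ → ⊤ (no change)
  #12 pop 5: in=⊤ → ⊤ (was 0); enqueue [0,1,2]
  #13 pop 0: in=⊤ → ⊤ (no change)
  #14 pop 1: in=⊤ → ⊤ (no change)
  #15 pop 2: in=⊤ → ⊤ (no change)

Fixpoint:
  val[0] = ⊤
  val[1] = ⊤
  val[2] = ⊤
  val[3] = ⊤
  val[4] = 2
  val[5] = ⊤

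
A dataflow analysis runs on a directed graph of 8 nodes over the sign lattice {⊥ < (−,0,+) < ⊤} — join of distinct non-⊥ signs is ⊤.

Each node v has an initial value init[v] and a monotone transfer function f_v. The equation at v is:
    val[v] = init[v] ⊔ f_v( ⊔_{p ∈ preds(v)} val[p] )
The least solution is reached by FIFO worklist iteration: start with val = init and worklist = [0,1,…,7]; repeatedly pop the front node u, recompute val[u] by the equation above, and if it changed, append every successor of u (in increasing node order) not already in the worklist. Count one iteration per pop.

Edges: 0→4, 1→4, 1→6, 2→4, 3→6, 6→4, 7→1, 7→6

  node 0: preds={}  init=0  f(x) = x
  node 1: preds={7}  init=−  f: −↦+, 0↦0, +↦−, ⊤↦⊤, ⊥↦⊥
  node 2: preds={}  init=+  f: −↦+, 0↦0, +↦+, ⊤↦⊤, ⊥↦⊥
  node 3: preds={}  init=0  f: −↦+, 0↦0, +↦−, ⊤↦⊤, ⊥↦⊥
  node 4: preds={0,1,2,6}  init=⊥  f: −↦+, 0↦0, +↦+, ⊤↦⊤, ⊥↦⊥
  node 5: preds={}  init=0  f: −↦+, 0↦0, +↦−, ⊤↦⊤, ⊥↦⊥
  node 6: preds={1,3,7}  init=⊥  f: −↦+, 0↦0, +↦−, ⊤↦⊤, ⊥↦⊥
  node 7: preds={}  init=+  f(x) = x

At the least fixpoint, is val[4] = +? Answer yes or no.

Trace (9 dequeues):
  [1] u=0 | in ⊥ | out 0 | ==
  [2] u=1 | in + | out − | ==
  [3] u=2 | in ⊥ | out + | ==
  [4] u=3 | in ⊥ | out 0 | ==
  [5] u=4 | in ⊤ | out ⊤ | prev ⊥ | push {}
  [6] u=5 | in ⊥ | out 0 | ==
  [7] u=6 | in ⊤ | out ⊤ | prev ⊥ | push {4}
  [8] u=7 | in ⊥ | out + | ==
  [9] u=4 | in ⊤ | out ⊤ | ==

Converged values:
  [0] 0
  [1] −
  [2] +
  [3] 0
  [4] ⊤
  [5] 0
  [6] ⊤
  [7] +

no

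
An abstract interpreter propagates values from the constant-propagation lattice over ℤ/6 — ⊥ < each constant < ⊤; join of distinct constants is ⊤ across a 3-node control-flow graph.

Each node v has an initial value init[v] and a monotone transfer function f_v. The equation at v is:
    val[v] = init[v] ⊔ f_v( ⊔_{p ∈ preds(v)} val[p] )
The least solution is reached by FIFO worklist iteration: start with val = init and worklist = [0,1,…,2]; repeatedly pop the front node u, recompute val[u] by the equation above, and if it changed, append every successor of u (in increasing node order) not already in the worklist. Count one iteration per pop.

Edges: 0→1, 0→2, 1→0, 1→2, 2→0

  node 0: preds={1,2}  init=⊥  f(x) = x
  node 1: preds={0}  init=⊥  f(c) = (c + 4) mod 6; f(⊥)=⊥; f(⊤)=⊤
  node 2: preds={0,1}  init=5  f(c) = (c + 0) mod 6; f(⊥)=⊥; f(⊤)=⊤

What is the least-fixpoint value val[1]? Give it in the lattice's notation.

⊤

Worklist (7 pops):
  #1 pop 0: in=5 → 5 (was ⊥); enqueue []
  #2 pop 1: in=5 → 3 (was ⊥); enqueue [0]
  #3 pop 2: in=⊤ → ⊤ (was 5); enqueue []
  #4 pop 0: in=⊤ → ⊤ (was 5); enqueue [1,2]
  #5 pop 1: in=⊤ → ⊤ (was 3); enqueue [0]
  #6 pop 2: in=⊤ → ⊤ (no change)
  #7 pop 0: in=⊤ → ⊤ (no change)

Fixpoint:
  val[0] = ⊤
  val[1] = ⊤
  val[2] = ⊤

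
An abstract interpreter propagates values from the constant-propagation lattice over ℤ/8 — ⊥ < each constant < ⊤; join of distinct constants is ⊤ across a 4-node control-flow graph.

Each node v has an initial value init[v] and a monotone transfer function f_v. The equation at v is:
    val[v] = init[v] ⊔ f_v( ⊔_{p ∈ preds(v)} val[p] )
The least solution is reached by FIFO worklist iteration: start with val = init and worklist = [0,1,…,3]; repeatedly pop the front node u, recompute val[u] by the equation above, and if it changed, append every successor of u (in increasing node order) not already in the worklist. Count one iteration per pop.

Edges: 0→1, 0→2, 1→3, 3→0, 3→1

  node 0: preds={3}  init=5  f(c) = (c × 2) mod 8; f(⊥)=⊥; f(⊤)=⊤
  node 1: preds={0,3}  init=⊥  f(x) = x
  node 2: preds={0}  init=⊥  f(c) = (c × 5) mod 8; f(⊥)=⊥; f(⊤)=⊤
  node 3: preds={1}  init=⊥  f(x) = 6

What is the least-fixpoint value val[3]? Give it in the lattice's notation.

6

Worklist (8 pops):
  #1 pop 0: in=⊥ → 5 (no change)
  #2 pop 1: in=5 → 5 (was ⊥); enqueue []
  #3 pop 2: in=5 → 1 (was ⊥); enqueue []
  #4 pop 3: in=5 → 6 (was ⊥); enqueue [0,1]
  #5 pop 0: in=6 → ⊤ (was 5); enqueue [2]
  #6 pop 1: in=⊤ → ⊤ (was 5); enqueue [3]
  #7 pop 2: in=⊤ → ⊤ (was 1); enqueue []
  #8 pop 3: in=⊤ → 6 (no change)

Fixpoint:
  val[0] = ⊤
  val[1] = ⊤
  val[2] = ⊤
  val[3] = 6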